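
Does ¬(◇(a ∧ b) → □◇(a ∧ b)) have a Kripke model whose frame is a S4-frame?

Satisfiable (open branch found)

1. ¬(◇(a ∧ b) → □◇(a ∧ b)), 0
2. ◇(a ∧ b), 0
3. ¬□◇(a ∧ b), 0
4. a ∧ b, 1
5. a, 1
6. b, 1
7. ¬◇(a ∧ b), 2
8. ¬(a ∧ b), 2
9. ¬b, 2
Accessibility: 0R0, 0R1, 0R2, 1R1, 2R2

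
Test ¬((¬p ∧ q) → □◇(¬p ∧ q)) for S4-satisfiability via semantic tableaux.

Satisfiable

1. ¬((¬p ∧ q) → □◇(¬p ∧ q)), 0
2. ¬p ∧ q, 0
3. ¬□◇(¬p ∧ q), 0
4. ¬p, 0
5. q, 0
6. ¬◇(¬p ∧ q), 1
7. ¬(¬p ∧ q), 1
8. ¬q, 1
Accessibility: 0R0, 0R1, 1R1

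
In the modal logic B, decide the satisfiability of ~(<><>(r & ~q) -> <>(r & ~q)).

1. ~(<><>(r & ~q) -> <>(r & ~q)), 0
2. <><>(r & ~q), 0
3. ~<>(r & ~q), 0
4. ~(r & ~q), 0
5. q, 0
6. <>(r & ~q), 1
7. ~(r & ~q), 1
8. q, 1
9. r & ~q, 2
10. r, 2
11. ~q, 2
Accessibility: 0R0, 0R1, 1R0, 1R1, 1R2, 2R1, 2R2

Yes, satisfiable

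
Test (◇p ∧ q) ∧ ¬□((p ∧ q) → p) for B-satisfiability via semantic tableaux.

Unsatisfiable

1. (◇p ∧ q) ∧ ¬□((p ∧ q) → p), u
2. ◇p ∧ q, u
3. ¬□((p ∧ q) → p), u
4. ◇p, u
5. q, u
6. ¬((p ∧ q) → p), v
7. p ∧ q, v
8. ¬p, v
9. p, v
10. q, v
Accessibility: uRu, uRv, vRu, vRv
Branch closes: p and ¬p both at v.
Every branch closes; the branch above is one of them.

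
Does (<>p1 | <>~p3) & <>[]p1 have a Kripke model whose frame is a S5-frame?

1. (<>p1 | <>~p3) & <>[]p1, w0
2. <>p1 | <>~p3, w0
3. <>[]p1, w0
4. <>~p3, w0
5. []p1, w1
6. p1, w0
7. p1, w1
8. ~p3, w2
9. p1, w2
Accessibility: w0Rw0, w0Rw1, w0Rw2, w1Rw0, w1Rw1, w1Rw2, w2Rw0, w2Rw1, w2Rw2

Yes, satisfiable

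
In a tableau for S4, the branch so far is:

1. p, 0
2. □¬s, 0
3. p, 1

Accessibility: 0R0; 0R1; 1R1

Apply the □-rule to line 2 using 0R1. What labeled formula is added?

¬s, 1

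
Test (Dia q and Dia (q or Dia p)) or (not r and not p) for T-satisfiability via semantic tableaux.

Yes, satisfiable

1. (Dia q and Dia (q or Dia p)) or (not r and not p), u
2. not r and not p, u   [or-rule on 1 (branches; this branch)]
3. not r, u   [and-rule on 2]
4. not p, u   [and-rule on 2]
Accessibility: uRu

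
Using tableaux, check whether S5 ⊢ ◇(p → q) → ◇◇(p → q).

Tableau for the negation ¬(◇(p → q) → ◇◇(p → q)):
1. ¬(◇(p → q) → ◇◇(p → q)), u
2. ◇(p → q), u
3. ¬◇◇(p → q), u
4. ¬◇(p → q), u
5. ¬(p → q), u
6. p, u
7. ¬q, u
8. p → q, v
9. ¬◇(p → q), v
10. ¬(p → q), v
11. p, v
12. ¬q, v
13. q, v
Accessibility: uRu, uRv, vRu, vRv
Branch closes: q and ¬q both at v.
All branches of the negation close; one closing branch shown above.

Valid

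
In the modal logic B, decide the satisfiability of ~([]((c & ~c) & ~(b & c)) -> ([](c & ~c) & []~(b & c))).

No, unsatisfiable

1. ~([]((c & ~c) & ~(b & c)) -> ([](c & ~c) & []~(b & c))), 0
2. []((c & ~c) & ~(b & c)), 0   [~->-rule on 1]
3. ~([](c & ~c) & []~(b & c)), 0   [~->-rule on 1]
4. (c & ~c) & ~(b & c), 0   [[]-rule on 2 via 0R0]
5. c & ~c, 0   [&-rule on 4]
6. ~(b & c), 0   [&-rule on 4]
7. c, 0   [&-rule on 5]
8. ~c, 0   [&-rule on 5]
Accessibility: 0R0
Branch closes: c and ~c both at 0.
Every branch closes; the branch above is one of them.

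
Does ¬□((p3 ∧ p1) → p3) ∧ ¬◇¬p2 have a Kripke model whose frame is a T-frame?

1. ¬□((p3 ∧ p1) → p3) ∧ ¬◇¬p2, 0
2. ¬□((p3 ∧ p1) → p3), 0   [∧-rule on 1]
3. ¬◇¬p2, 0   [∧-rule on 1]
4. p2, 0   [¬◇-rule on 3 via 0R0]
5. ¬((p3 ∧ p1) → p3), 1   [¬□-rule on 2: fresh world 1, 0R1]
6. p3 ∧ p1, 1   [¬→-rule on 5]
7. ¬p3, 1   [¬→-rule on 5]
8. p3, 1   [∧-rule on 6]
9. p1, 1   [∧-rule on 6]
Accessibility: 0R0, 0R1, 1R1
Branch closes: p3 and ¬p3 both at 1.
Every branch closes; the branch above is one of them.

No, unsatisfiable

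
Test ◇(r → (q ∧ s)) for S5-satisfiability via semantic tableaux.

1. ◇(r → (q ∧ s)), 0
2. r → (q ∧ s), 1
3. q ∧ s, 1
4. q, 1
5. s, 1
Accessibility: 0R0, 0R1, 1R0, 1R1

Satisfiable (open branch found)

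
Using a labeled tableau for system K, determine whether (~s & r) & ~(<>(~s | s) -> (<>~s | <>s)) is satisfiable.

Unsatisfiable

1. (~s & r) & ~(<>(~s | s) -> (<>~s | <>s)), 0
2. ~s & r, 0   [&-rule on 1]
3. ~(<>(~s | s) -> (<>~s | <>s)), 0   [&-rule on 1]
4. ~s, 0   [&-rule on 2]
5. r, 0   [&-rule on 2]
6. <>(~s | s), 0   [~->-rule on 3]
7. ~(<>~s | <>s), 0   [~->-rule on 3]
8. ~<>~s, 0   [~|-rule on 7]
9. ~<>s, 0   [~|-rule on 7]
10. ~s | s, 1   [<>-rule on 6: fresh world 1, 0R1]
11. s, 1   [~<>-rule on 8 via 0R1]
12. ~s, 1   [~<>-rule on 9 via 0R1]
Accessibility: 0R1
Branch closes: s and ~s both at 1.
All branches of the tableau close; one closing branch shown above.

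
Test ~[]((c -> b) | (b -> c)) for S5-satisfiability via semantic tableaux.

Unsatisfiable (every branch closes)

1. ~[]((c -> b) | (b -> c)), 0
2. ~((c -> b) | (b -> c)), 1   [~[]-rule on 1: fresh world 1, 0R1]
3. ~(c -> b), 1   [~|-rule on 2]
4. ~(b -> c), 1   [~|-rule on 2]
5. c, 1   [~->-rule on 3]
6. ~b, 1   [~->-rule on 3]
7. b, 1   [~->-rule on 4]
8. ~c, 1   [~->-rule on 4]
Accessibility: 0R0, 0R1, 1R0, 1R1
Branch closes: b and ~b both at 1.
All branches of the tableau close; one closing branch shown above.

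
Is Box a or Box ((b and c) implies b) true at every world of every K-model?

Tableau for the negation not (Box a or Box ((b and c) implies b)):
1. not (Box a or Box ((b and c) implies b)), u
2. not Box a, u   [neg-or-rule on 1]
3. not Box ((b and c) implies b), u   [neg-or-rule on 1]
4. not a, v   [neg-Box-rule on 2: fresh world v, uRv]
5. not ((b and c) implies b), w   [neg-Box-rule on 3: fresh world w, uRw]
6. b and c, w   [neg-implies-rule on 5]
7. not b, w   [neg-implies-rule on 5]
8. b, w   [and-rule on 6]
9. c, w   [and-rule on 6]
Accessibility: uRv, uRw
Branch closes: b and not b both at w.
All branches of the negation close; one closing branch shown above.

Valid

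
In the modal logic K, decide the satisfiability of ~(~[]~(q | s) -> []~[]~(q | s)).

1. ~(~[]~(q | s) -> []~[]~(q | s)), u
2. ~[]~(q | s), u   [~->-rule on 1]
3. ~[]~[]~(q | s), u   [~->-rule on 1]
4. q | s, v   [~[]-rule on 2: fresh world v, uRv]
5. s, v   [|-rule on 4 (branches; this branch)]
6. []~(q | s), w   [~[]-rule on 3: fresh world w, uRw]
Accessibility: uRv, uRw

Satisfiable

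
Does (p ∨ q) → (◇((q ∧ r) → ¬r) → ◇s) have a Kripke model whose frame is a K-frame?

1. (p ∨ q) → (◇((q ∧ r) → ¬r) → ◇s), 0
2. ◇((q ∧ r) → ¬r) → ◇s, 0
3. ◇s, 0
4. s, 1
Accessibility: 0R1

Satisfiable (open branch found)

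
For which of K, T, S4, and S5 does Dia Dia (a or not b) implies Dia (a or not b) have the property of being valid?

T-tableau for the negation not (Dia Dia (a or not b) implies Dia (a or not b)):
1. not (Dia Dia (a or not b) implies Dia (a or not b)), 0
2. Dia Dia (a or not b), 0
3. not Dia (a or not b), 0
4. not (a or not b), 0
5. not a, 0
6. b, 0
7. Dia (a or not b), 1
8. not (a or not b), 1
9. not a, 1
10. b, 1
11. a or not b, 2
12. not b, 2
Accessibility: 0R0, 0R1, 1R1, 1R2, 2R2
Complete open branch: countermodel on a T-frame, so not valid in T, nor in K (the same frame is also a K-frame).
S4-tableau for the negation not (Dia Dia (a or not b) implies Dia (a or not b)):
1. not (Dia Dia (a or not b) implies Dia (a or not b)), 0
2. Dia Dia (a or not b), 0
3. not Dia (a or not b), 0
4. not (a or not b), 0
5. not a, 0
6. b, 0
7. Dia (a or not b), 1
8. not (a or not b), 1
9. not a, 1
10. b, 1
11. a or not b, 2
12. not (a or not b), 2
13. not a, 2
14. b, 2
15. not b, 2
Accessibility: 0R0, 0R1, 0R2, 1R1, 1R2, 2R2
Branch closes: b and not b both at 2.
Every branch closes (one shown): valid in S4, hence also in S5 (every theorem of S4 is a theorem of S5).

S4, S5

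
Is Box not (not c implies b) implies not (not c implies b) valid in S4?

Yes, valid

Tableau for the negation not (Box not (not c implies b) implies not (not c implies b)):
1. not (Box not (not c implies b) implies not (not c implies b)), u
2. Box not (not c implies b), u   [neg-implies-rule on 1]
3. not c implies b, u   [neg-implies-rule on 1]
4. not (not c implies b), u   [Box-rule on 2 via uRu]
5. not c, u   [neg-implies-rule on 4]
6. not b, u   [neg-implies-rule on 4]
7. b, u   [implies-rule on 3 (branches; this branch)]
Accessibility: uRu
Branch closes: b and not b both at u.
All branches of the negation close; one closing branch shown above.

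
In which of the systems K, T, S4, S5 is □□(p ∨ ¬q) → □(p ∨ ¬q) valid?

T, S4, S5

T-tableau for the negation ¬(□□(p ∨ ¬q) → □(p ∨ ¬q)):
1. ¬(□□(p ∨ ¬q) → □(p ∨ ¬q)), w0
2. □□(p ∨ ¬q), w0
3. ¬□(p ∨ ¬q), w0
4. □(p ∨ ¬q), w0
5. p ∨ ¬q, w0
6. ¬q, w0
7. ¬(p ∨ ¬q), w1
8. ¬p, w1
9. q, w1
10. □(p ∨ ¬q), w1
11. p ∨ ¬q, w1
12. ¬q, w1
Accessibility: w0Rw0, w0Rw1, w1Rw1
Branch closes: q and ¬q both at w1.
Every branch closes (one shown): valid in T, hence also in S4, S5 (every theorem of T is a theorem of S4 and S5).
K-tableau for the negation ¬(□□(p ∨ ¬q) → □(p ∨ ¬q)):
1. ¬(□□(p ∨ ¬q) → □(p ∨ ¬q)), w0
2. □□(p ∨ ¬q), w0
3. ¬□(p ∨ ¬q), w0
4. ¬(p ∨ ¬q), w1
5. ¬p, w1
6. q, w1
7. □(p ∨ ¬q), w1
Accessibility: w0Rw1
Complete open branch: countermodel on a K-frame, so not valid in K.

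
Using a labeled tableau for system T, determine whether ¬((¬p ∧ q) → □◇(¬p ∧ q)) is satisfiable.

1. ¬((¬p ∧ q) → □◇(¬p ∧ q)), u
2. ¬p ∧ q, u   [¬→-rule on 1]
3. ¬□◇(¬p ∧ q), u   [¬→-rule on 1]
4. ¬p, u   [∧-rule on 2]
5. q, u   [∧-rule on 2]
6. ¬◇(¬p ∧ q), v   [¬□-rule on 3: fresh world v, uRv]
7. ¬(¬p ∧ q), v   [¬◇-rule on 6 via vRv]
8. ¬q, v   [¬∧-rule on 7 (branches; this branch)]
Accessibility: uRu, uRv, vRv

Yes, satisfiable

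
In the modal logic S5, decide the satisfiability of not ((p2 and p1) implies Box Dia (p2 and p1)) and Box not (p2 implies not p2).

1. not ((p2 and p1) implies Box Dia (p2 and p1)) and Box not (p2 implies not p2), 0
2. not ((p2 and p1) implies Box Dia (p2 and p1)), 0   [and-rule on 1]
3. Box not (p2 implies not p2), 0   [and-rule on 1]
4. p2 and p1, 0   [neg-implies-rule on 2]
5. not Box Dia (p2 and p1), 0   [neg-implies-rule on 2]
6. p2, 0   [and-rule on 4]
7. p1, 0   [and-rule on 4]
8. not (p2 implies not p2), 0   [Box-rule on 3 via 0R0]
9. not Dia (p2 and p1), 1   [neg-Box-rule on 5: fresh world 1, 0R1]
10. not (p2 implies not p2), 1   [Box-rule on 3 via 0R1]
11. p2, 1   [neg-implies-rule on 10]
12. not (p2 and p1), 0   [neg-Dia-rule on 9 via 1R0]
13. not (p2 and p1), 1   [neg-Dia-rule on 9 via 1R1]
14. not p1, 0   [neg-and-rule on 12 (branches; this branch)]
Accessibility: 0R0, 0R1, 1R0, 1R1
Branch closes: p1 and not p1 both at 0.
Every branch closes; the branch above is one of them.

Unsatisfiable (every branch closes)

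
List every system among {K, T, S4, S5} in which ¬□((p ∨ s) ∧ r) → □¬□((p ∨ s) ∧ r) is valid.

S4-tableau for the negation ¬(¬□((p ∨ s) ∧ r) → □¬□((p ∨ s) ∧ r)):
1. ¬(¬□((p ∨ s) ∧ r) → □¬□((p ∨ s) ∧ r)), w0
2. ¬□((p ∨ s) ∧ r), w0
3. ¬□¬□((p ∨ s) ∧ r), w0
4. ¬((p ∨ s) ∧ r), w1
5. ¬r, w1
6. □((p ∨ s) ∧ r), w2
7. (p ∨ s) ∧ r, w2
8. p ∨ s, w2
9. r, w2
10. s, w2
Accessibility: w0Rw0, w0Rw1, w0Rw2, w1Rw1, w2Rw2
Complete open branch: countermodel on an S4-frame, so not valid in S4, nor in K, T (the same frame is also a K-frame and a T-frame).
S5-tableau for the negation ¬(¬□((p ∨ s) ∧ r) → □¬□((p ∨ s) ∧ r)):
1. ¬(¬□((p ∨ s) ∧ r) → □¬□((p ∨ s) ∧ r)), w0
2. ¬□((p ∨ s) ∧ r), w0
3. ¬□¬□((p ∨ s) ∧ r), w0
4. ¬((p ∨ s) ∧ r), w1
5. ¬(p ∨ s), w1
6. ¬p, w1
7. ¬s, w1
8. □((p ∨ s) ∧ r), w2
9. (p ∨ s) ∧ r, w0
10. p ∨ s, w0
11. r, w0
12. (p ∨ s) ∧ r, w1
13. p ∨ s, w1
14. r, w1
15. (p ∨ s) ∧ r, w2
16. p ∨ s, w2
17. r, w2
18. s, w0
19. s, w1
Accessibility: w0Rw0, w0Rw1, w0Rw2, w1Rw0, w1Rw1, w1Rw2, w2Rw0, w2Rw1, w2Rw2
Branch closes: s and ¬s both at w1.
Every branch closes (one shown): valid in S5.

S5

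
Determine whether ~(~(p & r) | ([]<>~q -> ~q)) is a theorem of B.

Tableau for the negation ~(p & r) | ([]<>~q -> ~q):
1. ~(p & r) | ([]<>~q -> ~q), u
2. []<>~q -> ~q, u
3. ~q, u
Accessibility: uRu
The negation has an open branch (countermodel exists).

Not valid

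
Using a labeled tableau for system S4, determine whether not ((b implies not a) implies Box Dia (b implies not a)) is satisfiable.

1. not ((b implies not a) implies Box Dia (b implies not a)), u
2. b implies not a, u
3. not Box Dia (b implies not a), u
4. not a, u
5. not Dia (b implies not a), v
6. not (b implies not a), v
7. b, v
8. a, v
Accessibility: uRu, uRv, vRv

Satisfiable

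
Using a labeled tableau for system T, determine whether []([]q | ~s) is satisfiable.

Satisfiable (open branch found)

1. []([]q | ~s), w0
2. []q | ~s, w0   [[]-rule on 1 via w0Rw0]
3. ~s, w0   [|-rule on 2 (branches; this branch)]
Accessibility: w0Rw0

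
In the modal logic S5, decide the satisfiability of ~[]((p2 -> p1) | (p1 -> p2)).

1. ~[]((p2 -> p1) | (p1 -> p2)), 0
2. ~((p2 -> p1) | (p1 -> p2)), 1
3. ~(p2 -> p1), 1
4. ~(p1 -> p2), 1
5. p2, 1
6. ~p1, 1
7. p1, 1
8. ~p2, 1
Accessibility: 0R0, 0R1, 1R0, 1R1
Branch closes: p1 and ~p1 both at 1.
(One branch shown.) All branches close.

Unsatisfiable (every branch closes)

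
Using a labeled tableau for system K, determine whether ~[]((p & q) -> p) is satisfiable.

1. ~[]((p & q) -> p), u
2. ~((p & q) -> p), v   [~[]-rule on 1: fresh world v, uRv]
3. p & q, v   [~->-rule on 2]
4. ~p, v   [~->-rule on 2]
5. p, v   [&-rule on 3]
6. q, v   [&-rule on 3]
Accessibility: uRv
Branch closes: p and ~p both at v.
Every branch closes; the branch above is one of them.

Unsatisfiable (every branch closes)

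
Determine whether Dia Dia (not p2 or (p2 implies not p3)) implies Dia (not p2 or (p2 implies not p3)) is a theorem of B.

No, not valid

Tableau for the negation not (Dia Dia (not p2 or (p2 implies not p3)) implies Dia (not p2 or (p2 implies not p3))):
1. not (Dia Dia (not p2 or (p2 implies not p3)) implies Dia (not p2 or (p2 implies not p3))), w0
2. Dia Dia (not p2 or (p2 implies not p3)), w0
3. not Dia (not p2 or (p2 implies not p3)), w0
4. not (not p2 or (p2 implies not p3)), w0
5. p2, w0
6. not (p2 implies not p3), w0
7. p3, w0
8. Dia (not p2 or (p2 implies not p3)), w1
9. not (not p2 or (p2 implies not p3)), w1
10. p2, w1
11. not (p2 implies not p3), w1
12. p3, w1
13. not p2 or (p2 implies not p3), w2
14. p2 implies not p3, w2
15. not p3, w2
Accessibility: w0Rw0, w0Rw1, w1Rw0, w1Rw1, w1Rw2, w2Rw1, w2Rw2
The negation has an open branch (countermodel exists).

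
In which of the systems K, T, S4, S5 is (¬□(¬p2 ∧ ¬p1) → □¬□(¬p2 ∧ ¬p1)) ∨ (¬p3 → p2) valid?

S4-tableau for the negation ¬((¬□(¬p2 ∧ ¬p1) → □¬□(¬p2 ∧ ¬p1)) ∨ (¬p3 → p2)):
1. ¬((¬□(¬p2 ∧ ¬p1) → □¬□(¬p2 ∧ ¬p1)) ∨ (¬p3 → p2)), 0
2. ¬(¬□(¬p2 ∧ ¬p1) → □¬□(¬p2 ∧ ¬p1)), 0
3. ¬(¬p3 → p2), 0
4. ¬□(¬p2 ∧ ¬p1), 0
5. ¬□¬□(¬p2 ∧ ¬p1), 0
6. ¬p3, 0
7. ¬p2, 0
8. ¬(¬p2 ∧ ¬p1), 1
9. p1, 1
10. □(¬p2 ∧ ¬p1), 2
11. ¬p2 ∧ ¬p1, 2
12. ¬p2, 2
13. ¬p1, 2
Accessibility: 0R0, 0R1, 0R2, 1R1, 2R2
Complete open branch: countermodel on an S4-frame, so not valid in S4, nor in K, T (the same frame is also a K-frame and a T-frame).
S5-tableau for the negation ¬((¬□(¬p2 ∧ ¬p1) → □¬□(¬p2 ∧ ¬p1)) ∨ (¬p3 → p2)):
1. ¬((¬□(¬p2 ∧ ¬p1) → □¬□(¬p2 ∧ ¬p1)) ∨ (¬p3 → p2)), 0
2. ¬(¬□(¬p2 ∧ ¬p1) → □¬□(¬p2 ∧ ¬p1)), 0
3. ¬(¬p3 → p2), 0
4. ¬□(¬p2 ∧ ¬p1), 0
5. ¬□¬□(¬p2 ∧ ¬p1), 0
6. ¬p3, 0
7. ¬p2, 0
8. ¬(¬p2 ∧ ¬p1), 1
9. p1, 1
10. □(¬p2 ∧ ¬p1), 2
11. ¬p2 ∧ ¬p1, 0
12. ¬p1, 0
13. ¬p2 ∧ ¬p1, 1
14. ¬p2, 1
15. ¬p1, 1
Accessibility: 0R0, 0R1, 0R2, 1R0, 1R1, 1R2, 2R0, 2R1, 2R2
Branch closes: p1 and ¬p1 both at 1.
Every branch closes (one shown): valid in S5.

S5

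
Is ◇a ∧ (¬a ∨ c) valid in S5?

Not valid

Tableau for the negation ¬(◇a ∧ (¬a ∨ c)):
1. ¬(◇a ∧ (¬a ∨ c)), u
2. ¬(¬a ∨ c), u
3. a, u
4. ¬c, u
Accessibility: uRu
The negation has an open branch (countermodel exists).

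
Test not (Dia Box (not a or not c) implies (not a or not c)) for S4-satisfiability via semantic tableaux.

Yes, satisfiable

1. not (Dia Box (not a or not c) implies (not a or not c)), u
2. Dia Box (not a or not c), u
3. not (not a or not c), u
4. a, u
5. c, u
6. Box (not a or not c), v
7. not a or not c, v
8. not c, v
Accessibility: uRu, uRv, vRv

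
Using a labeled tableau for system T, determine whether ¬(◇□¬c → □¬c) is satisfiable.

Yes, satisfiable

1. ¬(◇□¬c → □¬c), u
2. ◇□¬c, u   [¬→-rule on 1]
3. ¬□¬c, u   [¬→-rule on 1]
4. □¬c, v   [◇-rule on 2: fresh world v, uRv]
5. ¬c, v   [□-rule on 4 via vRv]
6. c, w   [¬□-rule on 3: fresh world w, uRw]
Accessibility: uRu, uRv, uRw, vRv, wRw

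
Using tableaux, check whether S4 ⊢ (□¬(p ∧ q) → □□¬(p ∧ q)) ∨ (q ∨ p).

Tableau for the negation ¬((□¬(p ∧ q) → □□¬(p ∧ q)) ∨ (q ∨ p)):
1. ¬((□¬(p ∧ q) → □□¬(p ∧ q)) ∨ (q ∨ p)), u
2. ¬(□¬(p ∧ q) → □□¬(p ∧ q)), u
3. ¬(q ∨ p), u
4. □¬(p ∧ q), u
5. ¬□□¬(p ∧ q), u
6. ¬q, u
7. ¬p, u
8. ¬(p ∧ q), u
9. ¬□¬(p ∧ q), v
10. ¬(p ∧ q), v
11. ¬q, v
12. p ∧ q, w
13. p, w
14. q, w
15. ¬(p ∧ q), w
16. ¬q, w
Accessibility: uRu, uRv, uRw, vRv, vRw, wRw
Branch closes: q and ¬q both at w.
Every branch of the negation's tableau closes; the branch above is one of them.

Valid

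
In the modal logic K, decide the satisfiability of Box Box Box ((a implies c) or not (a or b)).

Yes, satisfiable

1. Box Box Box ((a implies c) or not (a or b)), w0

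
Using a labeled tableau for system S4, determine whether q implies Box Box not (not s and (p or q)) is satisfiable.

1. q implies Box Box not (not s and (p or q)), 0
2. Box Box not (not s and (p or q)), 0   [implies-rule on 1 (branches; this branch)]
3. Box not (not s and (p or q)), 0   [Box-rule on 2 via 0R0]
4. not (not s and (p or q)), 0   [Box-rule on 3 via 0R0]
5. not (p or q), 0   [neg-and-rule on 4 (branches; this branch)]
6. not p, 0   [neg-or-rule on 5]
7. not q, 0   [neg-or-rule on 5]
Accessibility: 0R0

Satisfiable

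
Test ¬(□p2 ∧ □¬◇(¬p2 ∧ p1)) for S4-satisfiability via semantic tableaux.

Satisfiable

1. ¬(□p2 ∧ □¬◇(¬p2 ∧ p1)), u
2. ¬□¬◇(¬p2 ∧ p1), u
3. ◇(¬p2 ∧ p1), v
4. ¬p2 ∧ p1, w
5. ¬p2, w
6. p1, w
Accessibility: uRu, uRv, uRw, vRv, vRw, wRw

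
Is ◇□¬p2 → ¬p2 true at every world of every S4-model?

Tableau for the negation ¬(◇□¬p2 → ¬p2):
1. ¬(◇□¬p2 → ¬p2), w0
2. ◇□¬p2, w0
3. p2, w0
4. □¬p2, w1
5. ¬p2, w1
Accessibility: w0Rw0, w0Rw1, w1Rw1
The negation has an open branch (countermodel exists).

Invalid (countermodel exists)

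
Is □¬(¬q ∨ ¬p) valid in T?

Tableau for the negation ¬□¬(¬q ∨ ¬p):
1. ¬□¬(¬q ∨ ¬p), 0
2. ¬q ∨ ¬p, 1
3. ¬p, 1
Accessibility: 0R0, 0R1, 1R1
The negation has an open branch (countermodel exists).

No, not valid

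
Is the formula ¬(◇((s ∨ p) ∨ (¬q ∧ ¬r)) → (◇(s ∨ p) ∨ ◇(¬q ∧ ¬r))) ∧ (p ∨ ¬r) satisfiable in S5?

No, unsatisfiable

1. ¬(◇((s ∨ p) ∨ (¬q ∧ ¬r)) → (◇(s ∨ p) ∨ ◇(¬q ∧ ¬r))) ∧ (p ∨ ¬r), u
2. ¬(◇((s ∨ p) ∨ (¬q ∧ ¬r)) → (◇(s ∨ p) ∨ ◇(¬q ∧ ¬r))), u
3. p ∨ ¬r, u
4. ◇((s ∨ p) ∨ (¬q ∧ ¬r)), u
5. ¬(◇(s ∨ p) ∨ ◇(¬q ∧ ¬r)), u
6. ¬◇(s ∨ p), u
7. ¬◇(¬q ∧ ¬r), u
8. ¬(s ∨ p), u
9. ¬s, u
10. ¬p, u
11. ¬(¬q ∧ ¬r), u
12. ¬r, u
13. q, u
14. (s ∨ p) ∨ (¬q ∧ ¬r), v
15. ¬(s ∨ p), v
16. ¬s, v
17. ¬p, v
18. ¬(¬q ∧ ¬r), v
19. ¬q ∧ ¬r, v
20. ¬q, v
21. ¬r, v
22. r, v
Accessibility: uRu, uRv, vRu, vRv
Branch closes: r and ¬r both at v.
All branches of the tableau close; one closing branch shown above.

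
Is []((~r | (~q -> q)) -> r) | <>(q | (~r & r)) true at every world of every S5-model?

Tableau for the negation ~([]((~r | (~q -> q)) -> r) | <>(q | (~r & r))):
1. ~([]((~r | (~q -> q)) -> r) | <>(q | (~r & r))), 0
2. ~[]((~r | (~q -> q)) -> r), 0
3. ~<>(q | (~r & r)), 0
4. ~(q | (~r & r)), 0
5. ~q, 0
6. ~(~r & r), 0
7. ~r, 0
8. ~((~r | (~q -> q)) -> r), 1
9. ~r | (~q -> q), 1
10. ~r, 1
11. ~(q | (~r & r)), 1
12. ~q, 1
13. ~(~r & r), 1
Accessibility: 0R0, 0R1, 1R0, 1R1
The negation has an open branch (countermodel exists).

No, not valid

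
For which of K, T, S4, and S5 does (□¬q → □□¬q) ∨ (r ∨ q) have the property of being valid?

S4, S5

S4-tableau for the negation ¬((□¬q → □□¬q) ∨ (r ∨ q)):
1. ¬((□¬q → □□¬q) ∨ (r ∨ q)), u
2. ¬(□¬q → □□¬q), u
3. ¬(r ∨ q), u
4. □¬q, u
5. ¬□□¬q, u
6. ¬r, u
7. ¬q, u
8. ¬□¬q, v
9. ¬q, v
10. q, w
11. ¬q, w
Accessibility: uRu, uRv, uRw, vRv, vRw, wRw
Branch closes: q and ¬q both at w.
Every branch closes (one shown): valid in S4, hence also in S5 (every theorem of S4 is a theorem of S5).
T-tableau for the negation ¬((□¬q → □□¬q) ∨ (r ∨ q)):
1. ¬((□¬q → □□¬q) ∨ (r ∨ q)), u
2. ¬(□¬q → □□¬q), u
3. ¬(r ∨ q), u
4. □¬q, u
5. ¬□□¬q, u
6. ¬r, u
7. ¬q, u
8. ¬□¬q, v
9. ¬q, v
10. q, w
Accessibility: uRu, uRv, vRv, vRw, wRw
Complete open branch: countermodel on a T-frame, so not valid in T, nor in K (the same frame is also a K-frame).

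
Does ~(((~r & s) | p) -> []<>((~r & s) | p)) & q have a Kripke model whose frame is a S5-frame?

1. ~(((~r & s) | p) -> []<>((~r & s) | p)) & q, u
2. ~(((~r & s) | p) -> []<>((~r & s) | p)), u
3. q, u
4. (~r & s) | p, u
5. ~[]<>((~r & s) | p), u
6. ~r & s, u
7. ~r, u
8. s, u
9. ~<>((~r & s) | p), v
10. ~((~r & s) | p), u
11. ~(~r & s), u
12. ~p, u
13. ~((~r & s) | p), v
14. ~(~r & s), v
15. ~p, v
16. ~s, u
Accessibility: uRu, uRv, vRu, vRv
Branch closes: s and ~s both at u.
Every branch closes; the branch above is one of them.

Unsatisfiable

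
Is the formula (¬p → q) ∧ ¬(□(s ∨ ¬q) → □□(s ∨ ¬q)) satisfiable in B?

Yes, satisfiable

1. (¬p → q) ∧ ¬(□(s ∨ ¬q) → □□(s ∨ ¬q)), w0
2. ¬p → q, w0
3. ¬(□(s ∨ ¬q) → □□(s ∨ ¬q)), w0
4. □(s ∨ ¬q), w0
5. ¬□□(s ∨ ¬q), w0
6. s ∨ ¬q, w0
7. q, w0
8. s, w0
9. ¬□(s ∨ ¬q), w1
10. s ∨ ¬q, w1
11. ¬q, w1
12. ¬(s ∨ ¬q), w2
13. ¬s, w2
14. q, w2
Accessibility: w0Rw0, w0Rw1, w1Rw0, w1Rw1, w1Rw2, w2Rw1, w2Rw2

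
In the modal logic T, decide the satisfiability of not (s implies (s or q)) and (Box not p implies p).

1. not (s implies (s or q)) and (Box not p implies p), 0
2. not (s implies (s or q)), 0
3. Box not p implies p, 0
4. s, 0
5. not (s or q), 0
6. not s, 0
7. not q, 0
Accessibility: 0R0
Branch closes: s and not s both at 0.
(One branch shown.) All branches close.

No, unsatisfiable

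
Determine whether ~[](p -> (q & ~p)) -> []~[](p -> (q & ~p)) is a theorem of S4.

Not valid

Tableau for the negation ~(~[](p -> (q & ~p)) -> []~[](p -> (q & ~p))):
1. ~(~[](p -> (q & ~p)) -> []~[](p -> (q & ~p))), w0
2. ~[](p -> (q & ~p)), w0
3. ~[]~[](p -> (q & ~p)), w0
4. ~(p -> (q & ~p)), w1
5. p, w1
6. ~(q & ~p), w1
7. [](p -> (q & ~p)), w2
8. p -> (q & ~p), w2
9. q & ~p, w2
10. q, w2
11. ~p, w2
Accessibility: w0Rw0, w0Rw1, w0Rw2, w1Rw1, w2Rw2
The negation has an open branch (countermodel exists).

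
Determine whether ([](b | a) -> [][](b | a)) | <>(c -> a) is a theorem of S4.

Valid in S4

Tableau for the negation ~(([](b | a) -> [][](b | a)) | <>(c -> a)):
1. ~(([](b | a) -> [][](b | a)) | <>(c -> a)), u
2. ~([](b | a) -> [][](b | a)), u   [~|-rule on 1]
3. ~<>(c -> a), u   [~|-rule on 1]
4. [](b | a), u   [~->-rule on 2]
5. ~[][](b | a), u   [~->-rule on 2]
6. ~(c -> a), u   [~<>-rule on 3 via uRu]
7. c, u   [~->-rule on 6]
8. ~a, u   [~->-rule on 6]
9. b | a, u   [[]-rule on 4 via uRu]
10. b, u   [|-rule on 9 (branches; this branch)]
11. ~[](b | a), v   [~[]-rule on 5: fresh world v, uRv]
12. ~(c -> a), v   [~<>-rule on 3 via uRv]
13. c, v   [~->-rule on 12]
14. ~a, v   [~->-rule on 12]
15. b | a, v   [[]-rule on 4 via uRv]
16. b, v   [|-rule on 15 (branches; this branch)]
17. ~(b | a), w   [~[]-rule on 11: fresh world w, vRw]
18. ~b, w   [~|-rule on 17]
19. ~a, w   [~|-rule on 17]
20. ~(c -> a), w   [~<>-rule on 3 via uRw]
21. c, w   [~->-rule on 20]
22. b | a, w   [[]-rule on 4 via uRw]
23. a, w   [|-rule on 22 (branches; this branch)]
Accessibility: uRu, uRv, uRw, vRv, vRw, wRw
Branch closes: a and ~a both at w.
All branches of the negation close; one closing branch shown above.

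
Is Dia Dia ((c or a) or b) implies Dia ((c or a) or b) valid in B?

Invalid (countermodel exists)

Tableau for the negation not (Dia Dia ((c or a) or b) implies Dia ((c or a) or b)):
1. not (Dia Dia ((c or a) or b) implies Dia ((c or a) or b)), 0
2. Dia Dia ((c or a) or b), 0
3. not Dia ((c or a) or b), 0
4. not ((c or a) or b), 0
5. not (c or a), 0
6. not b, 0
7. not c, 0
8. not a, 0
9. Dia ((c or a) or b), 1
10. not ((c or a) or b), 1
11. not (c or a), 1
12. not b, 1
13. not c, 1
14. not a, 1
15. (c or a) or b, 2
16. b, 2
Accessibility: 0R0, 0R1, 1R0, 1R1, 1R2, 2R1, 2R2
The negation has an open branch (countermodel exists).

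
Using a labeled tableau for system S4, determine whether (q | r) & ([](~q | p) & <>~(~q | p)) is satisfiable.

Unsatisfiable (every branch closes)

1. (q | r) & ([](~q | p) & <>~(~q | p)), u
2. q | r, u   [&-rule on 1]
3. [](~q | p) & <>~(~q | p), u   [&-rule on 1]
4. [](~q | p), u   [&-rule on 3]
5. <>~(~q | p), u   [&-rule on 3]
6. ~q | p, u   [[]-rule on 4 via uRu]
7. r, u   [|-rule on 2 (branches; this branch)]
8. p, u   [|-rule on 6 (branches; this branch)]
9. ~(~q | p), v   [<>-rule on 5: fresh world v, uRv]
10. q, v   [~|-rule on 9]
11. ~p, v   [~|-rule on 9]
12. ~q | p, v   [[]-rule on 4 via uRv]
13. p, v   [|-rule on 12 (branches; this branch)]
Accessibility: uRu, uRv, vRv
Branch closes: p and ~p both at v.
(One branch shown.) All branches close.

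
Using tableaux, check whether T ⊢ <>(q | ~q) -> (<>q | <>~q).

Tableau for the negation ~(<>(q | ~q) -> (<>q | <>~q)):
1. ~(<>(q | ~q) -> (<>q | <>~q)), w0
2. <>(q | ~q), w0
3. ~(<>q | <>~q), w0
4. ~<>q, w0
5. ~<>~q, w0
6. ~q, w0
7. q, w0
Accessibility: w0Rw0
Branch closes: q and ~q both at w0.
All branches of the negation close; one closing branch shown above.

Valid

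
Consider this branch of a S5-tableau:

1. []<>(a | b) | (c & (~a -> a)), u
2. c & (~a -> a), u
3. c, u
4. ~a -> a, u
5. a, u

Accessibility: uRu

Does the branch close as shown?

No atom appears with both signs at the same world.

Open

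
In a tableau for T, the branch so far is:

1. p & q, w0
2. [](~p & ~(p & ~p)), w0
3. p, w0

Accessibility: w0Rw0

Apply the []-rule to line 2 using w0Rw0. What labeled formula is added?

~p & ~(p & ~p), w0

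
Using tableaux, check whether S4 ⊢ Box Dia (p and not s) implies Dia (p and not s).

Tableau for the negation not (Box Dia (p and not s) implies Dia (p and not s)):
1. not (Box Dia (p and not s) implies Dia (p and not s)), 0
2. Box Dia (p and not s), 0
3. not Dia (p and not s), 0
4. Dia (p and not s), 0
5. not (p and not s), 0
6. s, 0
7. p and not s, 1
8. p, 1
9. not s, 1
10. Dia (p and not s), 1
11. not (p and not s), 1
12. s, 1
Accessibility: 0R0, 0R1, 1R1
Branch closes: s and not s both at 1.
All branches of the negation close; one closing branch shown above.

Valid in S4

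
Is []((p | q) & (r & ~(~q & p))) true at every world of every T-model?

Tableau for the negation ~[]((p | q) & (r & ~(~q & p))):
1. ~[]((p | q) & (r & ~(~q & p))), 0
2. ~((p | q) & (r & ~(~q & p))), 1
3. ~(r & ~(~q & p)), 1
4. ~q & p, 1
5. ~q, 1
6. p, 1
Accessibility: 0R0, 0R1, 1R1
The negation has an open branch (countermodel exists).

Not valid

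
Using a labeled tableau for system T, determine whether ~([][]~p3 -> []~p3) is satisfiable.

1. ~([][]~p3 -> []~p3), 0
2. [][]~p3, 0
3. ~[]~p3, 0
4. []~p3, 0
5. ~p3, 0
6. p3, 1
7. []~p3, 1
8. ~p3, 1
Accessibility: 0R0, 0R1, 1R1
Branch closes: p3 and ~p3 both at 1.
(One branch shown.) All branches close.

Unsatisfiable (every branch closes)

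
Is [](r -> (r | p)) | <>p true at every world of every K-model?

Valid

Tableau for the negation ~([](r -> (r | p)) | <>p):
1. ~([](r -> (r | p)) | <>p), u
2. ~[](r -> (r | p)), u   [~|-rule on 1]
3. ~<>p, u   [~|-rule on 1]
4. ~(r -> (r | p)), v   [~[]-rule on 2: fresh world v, uRv]
5. r, v   [~->-rule on 4]
6. ~(r | p), v   [~->-rule on 4]
7. ~r, v   [~|-rule on 6]
8. ~p, v   [~|-rule on 6]
Accessibility: uRv
Branch closes: r and ~r both at v.
Every branch of the negation's tableau closes; the branch above is one of them.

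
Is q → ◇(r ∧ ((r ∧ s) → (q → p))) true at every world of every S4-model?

Tableau for the negation ¬(q → ◇(r ∧ ((r ∧ s) → (q → p)))):
1. ¬(q → ◇(r ∧ ((r ∧ s) → (q → p)))), u
2. q, u   [¬→-rule on 1]
3. ¬◇(r ∧ ((r ∧ s) → (q → p))), u   [¬→-rule on 1]
4. ¬(r ∧ ((r ∧ s) → (q → p))), u   [¬◇-rule on 3 via uRu]
5. ¬((r ∧ s) → (q → p)), u   [¬∧-rule on 4 (branches; this branch)]
6. r ∧ s, u   [¬→-rule on 5]
7. ¬(q → p), u   [¬→-rule on 5]
8. r, u   [∧-rule on 6]
9. s, u   [∧-rule on 6]
10. ¬p, u   [¬→-rule on 7]
Accessibility: uRu
The negation has an open branch (countermodel exists).

Not valid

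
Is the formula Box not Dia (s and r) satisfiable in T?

Satisfiable

1. Box not Dia (s and r), u
2. not Dia (s and r), u   [Box-rule on 1 via uRu]
3. not (s and r), u   [neg-Dia-rule on 2 via uRu]
4. not r, u   [neg-and-rule on 3 (branches; this branch)]
Accessibility: uRu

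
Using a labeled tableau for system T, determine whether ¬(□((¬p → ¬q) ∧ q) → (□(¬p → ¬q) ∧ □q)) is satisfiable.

1. ¬(□((¬p → ¬q) ∧ q) → (□(¬p → ¬q) ∧ □q)), w0
2. □((¬p → ¬q) ∧ q), w0
3. ¬(□(¬p → ¬q) ∧ □q), w0
4. (¬p → ¬q) ∧ q, w0
5. ¬p → ¬q, w0
6. q, w0
7. ¬□(¬p → ¬q), w0
8. p, w0
9. ¬(¬p → ¬q), w1
10. ¬p, w1
11. q, w1
12. (¬p → ¬q) ∧ q, w1
13. ¬p → ¬q, w1
14. ¬q, w1
Accessibility: w0Rw0, w0Rw1, w1Rw1
Branch closes: q and ¬q both at w1.
Every branch closes; the branch above is one of them.

No, unsatisfiable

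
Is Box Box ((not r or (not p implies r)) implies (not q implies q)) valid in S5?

Invalid (countermodel exists)

Tableau for the negation not Box Box ((not r or (not p implies r)) implies (not q implies q)):
1. not Box Box ((not r or (not p implies r)) implies (not q implies q)), u
2. not Box ((not r or (not p implies r)) implies (not q implies q)), v
3. not ((not r or (not p implies r)) implies (not q implies q)), w
4. not r or (not p implies r), w
5. not (not q implies q), w
6. not q, w
7. not p implies r, w
8. r, w
Accessibility: uRu, uRv, uRw, vRu, vRv, vRw, wRu, wRv, wRw
The negation has an open branch (countermodel exists).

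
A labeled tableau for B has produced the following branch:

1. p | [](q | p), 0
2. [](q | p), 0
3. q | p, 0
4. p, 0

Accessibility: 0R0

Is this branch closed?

No atom appears with both signs at the same world.

No, open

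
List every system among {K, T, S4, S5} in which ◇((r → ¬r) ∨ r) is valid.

T-tableau for the negation ¬◇((r → ¬r) ∨ r):
1. ¬◇((r → ¬r) ∨ r), u
2. ¬((r → ¬r) ∨ r), u
3. ¬(r → ¬r), u
4. ¬r, u
5. r, u
Accessibility: uRu
Branch closes: r and ¬r both at u.
Every branch closes (one shown): valid in T, hence also in S4, S5 (every theorem of T is a theorem of S4 and S5).
K-tableau for the negation ¬◇((r → ¬r) ∨ r):
1. ¬◇((r → ¬r) ∨ r), u
Complete open branch: countermodel on a K-frame, so not valid in K.

T, S4, S5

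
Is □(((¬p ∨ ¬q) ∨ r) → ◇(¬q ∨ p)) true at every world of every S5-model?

Invalid (countermodel exists)

Tableau for the negation ¬□(((¬p ∨ ¬q) ∨ r) → ◇(¬q ∨ p)):
1. ¬□(((¬p ∨ ¬q) ∨ r) → ◇(¬q ∨ p)), w0
2. ¬(((¬p ∨ ¬q) ∨ r) → ◇(¬q ∨ p)), w1
3. (¬p ∨ ¬q) ∨ r, w1
4. ¬◇(¬q ∨ p), w1
5. ¬(¬q ∨ p), w0
6. q, w0
7. ¬p, w0
8. ¬(¬q ∨ p), w1
9. q, w1
10. ¬p, w1
11. r, w1
Accessibility: w0Rw0, w0Rw1, w1Rw0, w1Rw1
The negation has an open branch (countermodel exists).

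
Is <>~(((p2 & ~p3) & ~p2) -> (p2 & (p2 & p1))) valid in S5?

No, not valid

Tableau for the negation ~<>~(((p2 & ~p3) & ~p2) -> (p2 & (p2 & p1))):
1. ~<>~(((p2 & ~p3) & ~p2) -> (p2 & (p2 & p1))), w0
2. ((p2 & ~p3) & ~p2) -> (p2 & (p2 & p1)), w0   [~<>-rule on 1 via w0Rw0]
3. p2 & (p2 & p1), w0   [->-rule on 2 (branches; this branch)]
4. p2, w0   [&-rule on 3]
5. p2 & p1, w0   [&-rule on 3]
6. p1, w0   [&-rule on 5]
Accessibility: w0Rw0
The negation has an open branch (countermodel exists).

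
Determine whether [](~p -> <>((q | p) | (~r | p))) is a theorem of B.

Not valid

Tableau for the negation ~[](~p -> <>((q | p) | (~r | p))):
1. ~[](~p -> <>((q | p) | (~r | p))), 0
2. ~(~p -> <>((q | p) | (~r | p))), 1   [~[]-rule on 1: fresh world 1, 0R1]
3. ~p, 1   [~->-rule on 2]
4. ~<>((q | p) | (~r | p)), 1   [~->-rule on 2]
5. ~((q | p) | (~r | p)), 0   [~<>-rule on 4 via 1R0]
6. ~(q | p), 0   [~|-rule on 5]
7. ~(~r | p), 0   [~|-rule on 5]
8. ~q, 0   [~|-rule on 6]
9. ~p, 0   [~|-rule on 6]
10. r, 0   [~|-rule on 7]
11. ~((q | p) | (~r | p)), 1   [~<>-rule on 4 via 1R1]
12. ~(q | p), 1   [~|-rule on 11]
13. ~(~r | p), 1   [~|-rule on 11]
14. ~q, 1   [~|-rule on 12]
15. r, 1   [~|-rule on 13]
Accessibility: 0R0, 0R1, 1R0, 1R1
The negation has an open branch (countermodel exists).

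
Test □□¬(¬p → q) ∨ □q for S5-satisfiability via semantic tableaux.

1. □□¬(¬p → q) ∨ □q, 0
2. □q, 0
3. q, 0
Accessibility: 0R0

Satisfiable (open branch found)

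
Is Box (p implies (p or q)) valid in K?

Tableau for the negation not Box (p implies (p or q)):
1. not Box (p implies (p or q)), w0
2. not (p implies (p or q)), w1
3. p, w1
4. not (p or q), w1
5. not p, w1
6. not q, w1
Accessibility: w0Rw1
Branch closes: p and not p both at w1.
All branches of the negation close; one closing branch shown above.

Valid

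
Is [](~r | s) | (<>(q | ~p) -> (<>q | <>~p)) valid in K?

Valid in K

Tableau for the negation ~([](~r | s) | (<>(q | ~p) -> (<>q | <>~p))):
1. ~([](~r | s) | (<>(q | ~p) -> (<>q | <>~p))), 0
2. ~[](~r | s), 0
3. ~(<>(q | ~p) -> (<>q | <>~p)), 0
4. <>(q | ~p), 0
5. ~(<>q | <>~p), 0
6. ~<>q, 0
7. ~<>~p, 0
8. ~(~r | s), 1
9. r, 1
10. ~s, 1
11. ~q, 1
12. p, 1
13. q | ~p, 2
14. ~q, 2
15. p, 2
16. ~p, 2
Accessibility: 0R1, 0R2
Branch closes: p and ~p both at 2.
Every branch of the negation's tableau closes; the branch above is one of them.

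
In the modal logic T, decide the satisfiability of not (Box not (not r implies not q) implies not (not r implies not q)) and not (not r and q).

Unsatisfiable (every branch closes)

1. not (Box not (not r implies not q) implies not (not r implies not q)) and not (not r and q), w0
2. not (Box not (not r implies not q) implies not (not r implies not q)), w0
3. not (not r and q), w0
4. Box not (not r implies not q), w0
5. not r implies not q, w0
6. not (not r implies not q), w0
7. not r, w0
8. q, w0
9. not q, w0
Accessibility: w0Rw0
Branch closes: q and not q both at w0.
All branches of the tableau close; one closing branch shown above.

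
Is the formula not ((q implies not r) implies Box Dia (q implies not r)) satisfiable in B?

Unsatisfiable (every branch closes)

1. not ((q implies not r) implies Box Dia (q implies not r)), 0
2. q implies not r, 0
3. not Box Dia (q implies not r), 0
4. not r, 0
5. not Dia (q implies not r), 1
6. not (q implies not r), 0
7. q, 0
8. r, 0
Accessibility: 0R0, 0R1, 1R0, 1R1
Branch closes: r and not r both at 0.
All branches of the tableau close; one closing branch shown above.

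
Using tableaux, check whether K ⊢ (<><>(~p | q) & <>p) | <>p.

No, not valid

Tableau for the negation ~((<><>(~p | q) & <>p) | <>p):
1. ~((<><>(~p | q) & <>p) | <>p), u
2. ~(<><>(~p | q) & <>p), u   [~|-rule on 1]
3. ~<>p, u   [~|-rule on 1]
The negation has an open branch (countermodel exists).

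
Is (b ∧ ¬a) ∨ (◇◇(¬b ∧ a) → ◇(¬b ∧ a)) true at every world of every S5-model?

Valid in S5

Tableau for the negation ¬((b ∧ ¬a) ∨ (◇◇(¬b ∧ a) → ◇(¬b ∧ a))):
1. ¬((b ∧ ¬a) ∨ (◇◇(¬b ∧ a) → ◇(¬b ∧ a))), u
2. ¬(b ∧ ¬a), u
3. ¬(◇◇(¬b ∧ a) → ◇(¬b ∧ a)), u
4. ◇◇(¬b ∧ a), u
5. ¬◇(¬b ∧ a), u
6. ¬(¬b ∧ a), u
7. a, u
8. b, u
9. ◇(¬b ∧ a), v
10. ¬(¬b ∧ a), v
11. ¬a, v
12. ¬b ∧ a, w
13. ¬b, w
14. a, w
15. ¬(¬b ∧ a), w
16. ¬a, w
Accessibility: uRu, uRv, uRw, vRu, vRv, vRw, wRu, wRv, wRw
Branch closes: a and ¬a both at w.
All branches of the negation close; one closing branch shown above.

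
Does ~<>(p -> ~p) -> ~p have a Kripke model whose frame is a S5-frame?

1. ~<>(p -> ~p) -> ~p, 0
2. ~p, 0
Accessibility: 0R0

Yes, satisfiable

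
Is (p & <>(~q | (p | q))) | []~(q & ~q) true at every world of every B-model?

Yes, valid

Tableau for the negation ~((p & <>(~q | (p | q))) | []~(q & ~q)):
1. ~((p & <>(~q | (p | q))) | []~(q & ~q)), w0
2. ~(p & <>(~q | (p | q))), w0   [~|-rule on 1]
3. ~[]~(q & ~q), w0   [~|-rule on 1]
4. ~p, w0   [~&-rule on 2 (branches; this branch)]
5. q & ~q, w1   [~[]-rule on 3: fresh world w1, w0Rw1]
6. q, w1   [&-rule on 5]
7. ~q, w1   [&-rule on 5]
Accessibility: w0Rw0, w0Rw1, w1Rw0, w1Rw1
Branch closes: q and ~q both at w1.
All branches of the negation close; one closing branch shown above.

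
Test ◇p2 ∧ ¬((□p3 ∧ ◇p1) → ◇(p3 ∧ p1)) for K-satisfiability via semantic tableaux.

1. ◇p2 ∧ ¬((□p3 ∧ ◇p1) → ◇(p3 ∧ p1)), w0
2. ◇p2, w0
3. ¬((□p3 ∧ ◇p1) → ◇(p3 ∧ p1)), w0
4. □p3 ∧ ◇p1, w0
5. ¬◇(p3 ∧ p1), w0
6. □p3, w0
7. ◇p1, w0
8. p2, w1
9. ¬(p3 ∧ p1), w1
10. p3, w1
11. ¬p1, w1
12. p1, w2
13. ¬(p3 ∧ p1), w2
14. p3, w2
15. ¬p1, w2
Accessibility: w0Rw1, w0Rw2
Branch closes: p1 and ¬p1 both at w2.
Every branch closes; the branch above is one of them.

Unsatisfiable (every branch closes)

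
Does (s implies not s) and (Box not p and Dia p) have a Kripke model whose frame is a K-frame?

Unsatisfiable

1. (s implies not s) and (Box not p and Dia p), w0
2. s implies not s, w0
3. Box not p and Dia p, w0
4. Box not p, w0
5. Dia p, w0
6. not s, w0
7. p, w1
8. not p, w1
Accessibility: w0Rw1
Branch closes: p and not p both at w1.
All branches of the tableau close; one closing branch shown above.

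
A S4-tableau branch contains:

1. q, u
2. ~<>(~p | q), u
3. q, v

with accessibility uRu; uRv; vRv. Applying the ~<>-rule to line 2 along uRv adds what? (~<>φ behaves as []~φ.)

~<>φ behaves as []~φ: propagate the negated body to each accessible world.

~(~p | q), v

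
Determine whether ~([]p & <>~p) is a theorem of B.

Valid

Tableau for the negation []p & <>~p:
1. []p & <>~p, w0
2. []p, w0
3. <>~p, w0
4. p, w0
5. ~p, w1
6. p, w1
Accessibility: w0Rw0, w0Rw1, w1Rw0, w1Rw1
Branch closes: p and ~p both at w1.
All branches of the negation close; one closing branch shown above.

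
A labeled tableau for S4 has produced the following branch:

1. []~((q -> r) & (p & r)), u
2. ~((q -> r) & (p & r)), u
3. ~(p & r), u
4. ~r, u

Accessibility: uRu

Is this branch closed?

Open

There is no literal clash: for every atom and world, at most one sign appears.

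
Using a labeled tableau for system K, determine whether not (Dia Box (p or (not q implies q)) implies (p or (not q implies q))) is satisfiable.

Yes, satisfiable

1. not (Dia Box (p or (not q implies q)) implies (p or (not q implies q))), u
2. Dia Box (p or (not q implies q)), u
3. not (p or (not q implies q)), u
4. not p, u
5. not (not q implies q), u
6. not q, u
7. Box (p or (not q implies q)), v
Accessibility: uRv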